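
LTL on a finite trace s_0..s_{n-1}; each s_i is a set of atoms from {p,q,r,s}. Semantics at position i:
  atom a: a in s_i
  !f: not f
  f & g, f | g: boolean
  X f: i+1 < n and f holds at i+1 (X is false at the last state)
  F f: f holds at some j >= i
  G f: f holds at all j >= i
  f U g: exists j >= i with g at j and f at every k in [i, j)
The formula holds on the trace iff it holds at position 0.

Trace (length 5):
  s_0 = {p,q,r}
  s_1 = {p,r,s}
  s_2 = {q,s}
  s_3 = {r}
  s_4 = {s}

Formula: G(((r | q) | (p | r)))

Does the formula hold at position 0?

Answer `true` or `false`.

Answer: false

Derivation:
s_0={p,q,r}: G(((r | q) | (p | r)))=False ((r | q) | (p | r))=True (r | q)=True r=True q=True (p | r)=True p=True
s_1={p,r,s}: G(((r | q) | (p | r)))=False ((r | q) | (p | r))=True (r | q)=True r=True q=False (p | r)=True p=True
s_2={q,s}: G(((r | q) | (p | r)))=False ((r | q) | (p | r))=True (r | q)=True r=False q=True (p | r)=False p=False
s_3={r}: G(((r | q) | (p | r)))=False ((r | q) | (p | r))=True (r | q)=True r=True q=False (p | r)=True p=False
s_4={s}: G(((r | q) | (p | r)))=False ((r | q) | (p | r))=False (r | q)=False r=False q=False (p | r)=False p=False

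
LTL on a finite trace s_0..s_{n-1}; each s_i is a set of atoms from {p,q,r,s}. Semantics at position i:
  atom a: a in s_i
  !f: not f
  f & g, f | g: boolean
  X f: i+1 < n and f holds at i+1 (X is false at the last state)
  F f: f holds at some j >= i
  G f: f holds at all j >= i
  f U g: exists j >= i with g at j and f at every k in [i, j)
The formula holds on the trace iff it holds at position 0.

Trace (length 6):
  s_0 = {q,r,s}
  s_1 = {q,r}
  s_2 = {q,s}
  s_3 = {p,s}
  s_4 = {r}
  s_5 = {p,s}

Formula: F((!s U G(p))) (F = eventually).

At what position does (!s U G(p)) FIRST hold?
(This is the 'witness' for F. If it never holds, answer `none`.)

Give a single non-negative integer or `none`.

Answer: 4

Derivation:
s_0={q,r,s}: (!s U G(p))=False !s=False s=True G(p)=False p=False
s_1={q,r}: (!s U G(p))=False !s=True s=False G(p)=False p=False
s_2={q,s}: (!s U G(p))=False !s=False s=True G(p)=False p=False
s_3={p,s}: (!s U G(p))=False !s=False s=True G(p)=False p=True
s_4={r}: (!s U G(p))=True !s=True s=False G(p)=False p=False
s_5={p,s}: (!s U G(p))=True !s=False s=True G(p)=True p=True
F((!s U G(p))) holds; first witness at position 4.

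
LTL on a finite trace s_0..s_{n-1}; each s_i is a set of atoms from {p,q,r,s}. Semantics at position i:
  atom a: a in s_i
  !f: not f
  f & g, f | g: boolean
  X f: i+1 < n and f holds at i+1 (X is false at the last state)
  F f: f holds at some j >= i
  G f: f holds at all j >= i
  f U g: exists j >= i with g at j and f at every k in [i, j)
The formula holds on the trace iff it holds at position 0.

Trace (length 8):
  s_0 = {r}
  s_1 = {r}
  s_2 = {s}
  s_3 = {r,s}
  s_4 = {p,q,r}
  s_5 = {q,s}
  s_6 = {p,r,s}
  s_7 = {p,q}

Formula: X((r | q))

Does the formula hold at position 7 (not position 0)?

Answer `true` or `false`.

Answer: false

Derivation:
s_0={r}: X((r | q))=True (r | q)=True r=True q=False
s_1={r}: X((r | q))=False (r | q)=True r=True q=False
s_2={s}: X((r | q))=True (r | q)=False r=False q=False
s_3={r,s}: X((r | q))=True (r | q)=True r=True q=False
s_4={p,q,r}: X((r | q))=True (r | q)=True r=True q=True
s_5={q,s}: X((r | q))=True (r | q)=True r=False q=True
s_6={p,r,s}: X((r | q))=True (r | q)=True r=True q=False
s_7={p,q}: X((r | q))=False (r | q)=True r=False q=True
Evaluating at position 7: result = False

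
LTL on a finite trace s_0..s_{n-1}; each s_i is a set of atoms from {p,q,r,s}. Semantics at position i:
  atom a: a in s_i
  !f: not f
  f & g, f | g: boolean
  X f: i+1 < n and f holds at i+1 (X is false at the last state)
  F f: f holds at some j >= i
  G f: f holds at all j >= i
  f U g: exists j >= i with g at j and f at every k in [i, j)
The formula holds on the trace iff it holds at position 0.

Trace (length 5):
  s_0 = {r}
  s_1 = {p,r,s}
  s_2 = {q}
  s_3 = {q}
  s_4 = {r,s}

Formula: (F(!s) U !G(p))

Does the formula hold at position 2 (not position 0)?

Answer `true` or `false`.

Answer: true

Derivation:
s_0={r}: (F(!s) U !G(p))=True F(!s)=True !s=True s=False !G(p)=True G(p)=False p=False
s_1={p,r,s}: (F(!s) U !G(p))=True F(!s)=True !s=False s=True !G(p)=True G(p)=False p=True
s_2={q}: (F(!s) U !G(p))=True F(!s)=True !s=True s=False !G(p)=True G(p)=False p=False
s_3={q}: (F(!s) U !G(p))=True F(!s)=True !s=True s=False !G(p)=True G(p)=False p=False
s_4={r,s}: (F(!s) U !G(p))=True F(!s)=False !s=False s=True !G(p)=True G(p)=False p=False
Evaluating at position 2: result = True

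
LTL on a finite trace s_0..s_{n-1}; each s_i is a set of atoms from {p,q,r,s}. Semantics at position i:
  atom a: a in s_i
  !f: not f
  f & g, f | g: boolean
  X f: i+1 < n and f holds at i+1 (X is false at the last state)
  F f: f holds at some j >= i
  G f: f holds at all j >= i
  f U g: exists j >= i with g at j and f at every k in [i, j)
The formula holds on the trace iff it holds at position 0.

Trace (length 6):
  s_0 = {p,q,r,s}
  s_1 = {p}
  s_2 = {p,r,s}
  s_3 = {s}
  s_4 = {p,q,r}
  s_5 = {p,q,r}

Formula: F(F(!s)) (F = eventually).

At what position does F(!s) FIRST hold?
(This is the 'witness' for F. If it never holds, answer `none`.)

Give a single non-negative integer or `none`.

s_0={p,q,r,s}: F(!s)=True !s=False s=True
s_1={p}: F(!s)=True !s=True s=False
s_2={p,r,s}: F(!s)=True !s=False s=True
s_3={s}: F(!s)=True !s=False s=True
s_4={p,q,r}: F(!s)=True !s=True s=False
s_5={p,q,r}: F(!s)=True !s=True s=False
F(F(!s)) holds; first witness at position 0.

Answer: 0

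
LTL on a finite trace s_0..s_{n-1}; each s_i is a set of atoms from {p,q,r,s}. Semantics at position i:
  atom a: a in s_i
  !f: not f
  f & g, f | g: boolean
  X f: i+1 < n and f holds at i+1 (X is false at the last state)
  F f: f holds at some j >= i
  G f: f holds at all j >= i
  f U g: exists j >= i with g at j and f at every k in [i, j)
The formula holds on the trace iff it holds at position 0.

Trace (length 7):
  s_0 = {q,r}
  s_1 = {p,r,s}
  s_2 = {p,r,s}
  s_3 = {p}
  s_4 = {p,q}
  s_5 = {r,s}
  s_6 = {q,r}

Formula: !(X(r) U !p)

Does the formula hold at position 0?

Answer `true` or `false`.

Answer: false

Derivation:
s_0={q,r}: !(X(r) U !p)=False (X(r) U !p)=True X(r)=True r=True !p=True p=False
s_1={p,r,s}: !(X(r) U !p)=True (X(r) U !p)=False X(r)=True r=True !p=False p=True
s_2={p,r,s}: !(X(r) U !p)=True (X(r) U !p)=False X(r)=False r=True !p=False p=True
s_3={p}: !(X(r) U !p)=True (X(r) U !p)=False X(r)=False r=False !p=False p=True
s_4={p,q}: !(X(r) U !p)=False (X(r) U !p)=True X(r)=True r=False !p=False p=True
s_5={r,s}: !(X(r) U !p)=False (X(r) U !p)=True X(r)=True r=True !p=True p=False
s_6={q,r}: !(X(r) U !p)=False (X(r) U !p)=True X(r)=False r=True !p=True p=False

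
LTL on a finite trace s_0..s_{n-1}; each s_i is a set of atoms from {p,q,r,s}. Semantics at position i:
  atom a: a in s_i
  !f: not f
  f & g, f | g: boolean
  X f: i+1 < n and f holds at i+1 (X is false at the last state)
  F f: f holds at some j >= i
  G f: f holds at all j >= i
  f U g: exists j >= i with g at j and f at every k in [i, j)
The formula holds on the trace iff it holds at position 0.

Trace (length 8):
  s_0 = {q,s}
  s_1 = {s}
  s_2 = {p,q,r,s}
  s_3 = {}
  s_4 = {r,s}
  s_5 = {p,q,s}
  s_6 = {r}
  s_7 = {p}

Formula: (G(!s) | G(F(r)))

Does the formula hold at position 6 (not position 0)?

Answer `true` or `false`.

Answer: true

Derivation:
s_0={q,s}: (G(!s) | G(F(r)))=False G(!s)=False !s=False s=True G(F(r))=False F(r)=True r=False
s_1={s}: (G(!s) | G(F(r)))=False G(!s)=False !s=False s=True G(F(r))=False F(r)=True r=False
s_2={p,q,r,s}: (G(!s) | G(F(r)))=False G(!s)=False !s=False s=True G(F(r))=False F(r)=True r=True
s_3={}: (G(!s) | G(F(r)))=False G(!s)=False !s=True s=False G(F(r))=False F(r)=True r=False
s_4={r,s}: (G(!s) | G(F(r)))=False G(!s)=False !s=False s=True G(F(r))=False F(r)=True r=True
s_5={p,q,s}: (G(!s) | G(F(r)))=False G(!s)=False !s=False s=True G(F(r))=False F(r)=True r=False
s_6={r}: (G(!s) | G(F(r)))=True G(!s)=True !s=True s=False G(F(r))=False F(r)=True r=True
s_7={p}: (G(!s) | G(F(r)))=True G(!s)=True !s=True s=False G(F(r))=False F(r)=False r=False
Evaluating at position 6: result = True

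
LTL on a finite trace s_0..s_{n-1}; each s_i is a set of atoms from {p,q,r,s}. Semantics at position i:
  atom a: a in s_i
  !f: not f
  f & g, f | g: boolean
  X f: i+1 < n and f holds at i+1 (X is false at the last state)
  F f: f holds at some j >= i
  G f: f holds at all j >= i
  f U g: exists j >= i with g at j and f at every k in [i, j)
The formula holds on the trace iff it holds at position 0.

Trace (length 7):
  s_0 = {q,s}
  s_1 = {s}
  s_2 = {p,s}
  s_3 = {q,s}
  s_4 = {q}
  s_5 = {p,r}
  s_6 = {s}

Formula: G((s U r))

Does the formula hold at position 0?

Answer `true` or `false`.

s_0={q,s}: G((s U r))=False (s U r)=False s=True r=False
s_1={s}: G((s U r))=False (s U r)=False s=True r=False
s_2={p,s}: G((s U r))=False (s U r)=False s=True r=False
s_3={q,s}: G((s U r))=False (s U r)=False s=True r=False
s_4={q}: G((s U r))=False (s U r)=False s=False r=False
s_5={p,r}: G((s U r))=False (s U r)=True s=False r=True
s_6={s}: G((s U r))=False (s U r)=False s=True r=False

Answer: false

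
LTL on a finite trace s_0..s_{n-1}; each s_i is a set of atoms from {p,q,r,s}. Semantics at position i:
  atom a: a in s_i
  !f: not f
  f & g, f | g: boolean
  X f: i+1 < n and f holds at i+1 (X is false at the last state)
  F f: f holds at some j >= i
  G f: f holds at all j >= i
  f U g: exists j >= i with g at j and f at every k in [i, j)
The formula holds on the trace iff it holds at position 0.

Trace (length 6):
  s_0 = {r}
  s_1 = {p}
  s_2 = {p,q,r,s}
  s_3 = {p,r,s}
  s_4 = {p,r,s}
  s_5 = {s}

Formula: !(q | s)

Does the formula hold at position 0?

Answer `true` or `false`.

Answer: true

Derivation:
s_0={r}: !(q | s)=True (q | s)=False q=False s=False
s_1={p}: !(q | s)=True (q | s)=False q=False s=False
s_2={p,q,r,s}: !(q | s)=False (q | s)=True q=True s=True
s_3={p,r,s}: !(q | s)=False (q | s)=True q=False s=True
s_4={p,r,s}: !(q | s)=False (q | s)=True q=False s=True
s_5={s}: !(q | s)=False (q | s)=True q=False s=True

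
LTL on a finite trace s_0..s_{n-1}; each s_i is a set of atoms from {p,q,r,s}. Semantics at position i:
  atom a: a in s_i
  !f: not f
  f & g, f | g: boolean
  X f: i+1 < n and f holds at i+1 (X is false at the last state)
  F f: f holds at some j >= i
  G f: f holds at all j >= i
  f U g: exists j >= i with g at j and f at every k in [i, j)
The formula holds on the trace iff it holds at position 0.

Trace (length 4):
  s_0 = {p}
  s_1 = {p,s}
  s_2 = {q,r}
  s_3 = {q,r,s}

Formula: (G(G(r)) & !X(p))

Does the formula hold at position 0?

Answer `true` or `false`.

Answer: false

Derivation:
s_0={p}: (G(G(r)) & !X(p))=False G(G(r))=False G(r)=False r=False !X(p)=False X(p)=True p=True
s_1={p,s}: (G(G(r)) & !X(p))=False G(G(r))=False G(r)=False r=False !X(p)=True X(p)=False p=True
s_2={q,r}: (G(G(r)) & !X(p))=True G(G(r))=True G(r)=True r=True !X(p)=True X(p)=False p=False
s_3={q,r,s}: (G(G(r)) & !X(p))=True G(G(r))=True G(r)=True r=True !X(p)=True X(p)=False p=False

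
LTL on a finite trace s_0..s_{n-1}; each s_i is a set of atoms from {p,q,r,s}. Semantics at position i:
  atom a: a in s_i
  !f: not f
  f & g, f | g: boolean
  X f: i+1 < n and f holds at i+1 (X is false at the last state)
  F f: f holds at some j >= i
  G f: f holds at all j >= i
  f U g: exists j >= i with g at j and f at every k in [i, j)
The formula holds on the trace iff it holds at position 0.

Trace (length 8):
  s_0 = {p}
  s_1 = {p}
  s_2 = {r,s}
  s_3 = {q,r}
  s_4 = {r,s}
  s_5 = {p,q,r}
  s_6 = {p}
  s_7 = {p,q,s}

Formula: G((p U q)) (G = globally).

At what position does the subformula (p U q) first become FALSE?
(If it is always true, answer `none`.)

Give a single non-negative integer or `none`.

Answer: 0

Derivation:
s_0={p}: (p U q)=False p=True q=False
s_1={p}: (p U q)=False p=True q=False
s_2={r,s}: (p U q)=False p=False q=False
s_3={q,r}: (p U q)=True p=False q=True
s_4={r,s}: (p U q)=False p=False q=False
s_5={p,q,r}: (p U q)=True p=True q=True
s_6={p}: (p U q)=True p=True q=False
s_7={p,q,s}: (p U q)=True p=True q=True
G((p U q)) holds globally = False
First violation at position 0.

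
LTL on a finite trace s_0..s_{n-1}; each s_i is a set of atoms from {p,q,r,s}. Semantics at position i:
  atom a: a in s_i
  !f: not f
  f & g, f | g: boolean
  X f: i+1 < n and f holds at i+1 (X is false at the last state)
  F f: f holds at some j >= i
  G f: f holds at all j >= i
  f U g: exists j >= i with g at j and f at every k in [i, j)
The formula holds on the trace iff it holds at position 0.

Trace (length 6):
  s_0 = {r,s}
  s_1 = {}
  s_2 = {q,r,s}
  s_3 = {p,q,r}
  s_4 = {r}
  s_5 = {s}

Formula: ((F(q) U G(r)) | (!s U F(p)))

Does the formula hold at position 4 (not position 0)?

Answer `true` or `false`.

s_0={r,s}: ((F(q) U G(r)) | (!s U F(p)))=True (F(q) U G(r))=False F(q)=True q=False G(r)=False r=True (!s U F(p))=True !s=False s=True F(p)=True p=False
s_1={}: ((F(q) U G(r)) | (!s U F(p)))=True (F(q) U G(r))=False F(q)=True q=False G(r)=False r=False (!s U F(p))=True !s=True s=False F(p)=True p=False
s_2={q,r,s}: ((F(q) U G(r)) | (!s U F(p)))=True (F(q) U G(r))=False F(q)=True q=True G(r)=False r=True (!s U F(p))=True !s=False s=True F(p)=True p=False
s_3={p,q,r}: ((F(q) U G(r)) | (!s U F(p)))=True (F(q) U G(r))=False F(q)=True q=True G(r)=False r=True (!s U F(p))=True !s=True s=False F(p)=True p=True
s_4={r}: ((F(q) U G(r)) | (!s U F(p)))=False (F(q) U G(r))=False F(q)=False q=False G(r)=False r=True (!s U F(p))=False !s=True s=False F(p)=False p=False
s_5={s}: ((F(q) U G(r)) | (!s U F(p)))=False (F(q) U G(r))=False F(q)=False q=False G(r)=False r=False (!s U F(p))=False !s=False s=True F(p)=False p=False
Evaluating at position 4: result = False

Answer: false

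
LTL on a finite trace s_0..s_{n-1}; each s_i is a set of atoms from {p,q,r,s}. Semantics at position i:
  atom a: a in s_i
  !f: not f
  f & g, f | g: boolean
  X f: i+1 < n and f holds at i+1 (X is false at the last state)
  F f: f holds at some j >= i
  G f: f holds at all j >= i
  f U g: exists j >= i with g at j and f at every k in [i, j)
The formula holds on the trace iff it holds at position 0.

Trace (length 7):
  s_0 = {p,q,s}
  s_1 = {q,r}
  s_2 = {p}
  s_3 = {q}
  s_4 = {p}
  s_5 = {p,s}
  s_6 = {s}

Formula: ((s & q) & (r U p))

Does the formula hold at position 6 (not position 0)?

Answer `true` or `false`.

Answer: false

Derivation:
s_0={p,q,s}: ((s & q) & (r U p))=True (s & q)=True s=True q=True (r U p)=True r=False p=True
s_1={q,r}: ((s & q) & (r U p))=False (s & q)=False s=False q=True (r U p)=True r=True p=False
s_2={p}: ((s & q) & (r U p))=False (s & q)=False s=False q=False (r U p)=True r=False p=True
s_3={q}: ((s & q) & (r U p))=False (s & q)=False s=False q=True (r U p)=False r=False p=False
s_4={p}: ((s & q) & (r U p))=False (s & q)=False s=False q=False (r U p)=True r=False p=True
s_5={p,s}: ((s & q) & (r U p))=False (s & q)=False s=True q=False (r U p)=True r=False p=True
s_6={s}: ((s & q) & (r U p))=False (s & q)=False s=True q=False (r U p)=False r=False p=False
Evaluating at position 6: result = False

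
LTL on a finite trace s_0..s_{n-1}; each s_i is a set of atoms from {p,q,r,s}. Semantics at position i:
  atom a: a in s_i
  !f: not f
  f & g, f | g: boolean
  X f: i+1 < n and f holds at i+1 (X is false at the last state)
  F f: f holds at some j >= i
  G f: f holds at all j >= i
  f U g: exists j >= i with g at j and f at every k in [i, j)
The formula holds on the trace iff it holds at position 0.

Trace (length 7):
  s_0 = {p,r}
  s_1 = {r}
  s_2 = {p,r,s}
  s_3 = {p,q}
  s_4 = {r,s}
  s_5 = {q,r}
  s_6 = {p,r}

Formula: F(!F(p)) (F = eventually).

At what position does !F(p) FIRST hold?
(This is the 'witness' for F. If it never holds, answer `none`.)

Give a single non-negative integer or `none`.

Answer: none

Derivation:
s_0={p,r}: !F(p)=False F(p)=True p=True
s_1={r}: !F(p)=False F(p)=True p=False
s_2={p,r,s}: !F(p)=False F(p)=True p=True
s_3={p,q}: !F(p)=False F(p)=True p=True
s_4={r,s}: !F(p)=False F(p)=True p=False
s_5={q,r}: !F(p)=False F(p)=True p=False
s_6={p,r}: !F(p)=False F(p)=True p=True
F(!F(p)) does not hold (no witness exists).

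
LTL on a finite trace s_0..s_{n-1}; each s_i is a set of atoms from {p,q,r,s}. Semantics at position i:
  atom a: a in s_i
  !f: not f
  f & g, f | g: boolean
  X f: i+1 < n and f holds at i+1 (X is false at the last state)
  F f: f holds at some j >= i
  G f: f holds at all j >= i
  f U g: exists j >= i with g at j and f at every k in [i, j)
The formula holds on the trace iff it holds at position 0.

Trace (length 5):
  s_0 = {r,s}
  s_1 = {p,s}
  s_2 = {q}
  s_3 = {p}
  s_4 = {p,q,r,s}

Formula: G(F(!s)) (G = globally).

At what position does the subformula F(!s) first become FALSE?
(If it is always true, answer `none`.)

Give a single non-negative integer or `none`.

Answer: 4

Derivation:
s_0={r,s}: F(!s)=True !s=False s=True
s_1={p,s}: F(!s)=True !s=False s=True
s_2={q}: F(!s)=True !s=True s=False
s_3={p}: F(!s)=True !s=True s=False
s_4={p,q,r,s}: F(!s)=False !s=False s=True
G(F(!s)) holds globally = False
First violation at position 4.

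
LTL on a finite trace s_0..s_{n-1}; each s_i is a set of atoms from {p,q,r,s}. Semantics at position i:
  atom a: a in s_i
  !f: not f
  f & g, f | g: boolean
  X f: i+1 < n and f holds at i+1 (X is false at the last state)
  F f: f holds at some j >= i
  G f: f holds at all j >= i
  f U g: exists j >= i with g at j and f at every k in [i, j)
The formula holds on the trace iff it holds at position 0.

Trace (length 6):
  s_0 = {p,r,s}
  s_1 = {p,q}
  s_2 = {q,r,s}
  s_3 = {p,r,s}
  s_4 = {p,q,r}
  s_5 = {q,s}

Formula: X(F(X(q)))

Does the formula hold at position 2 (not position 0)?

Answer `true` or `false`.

Answer: true

Derivation:
s_0={p,r,s}: X(F(X(q)))=True F(X(q))=True X(q)=True q=False
s_1={p,q}: X(F(X(q)))=True F(X(q))=True X(q)=True q=True
s_2={q,r,s}: X(F(X(q)))=True F(X(q))=True X(q)=False q=True
s_3={p,r,s}: X(F(X(q)))=True F(X(q))=True X(q)=True q=False
s_4={p,q,r}: X(F(X(q)))=False F(X(q))=True X(q)=True q=True
s_5={q,s}: X(F(X(q)))=False F(X(q))=False X(q)=False q=True
Evaluating at position 2: result = True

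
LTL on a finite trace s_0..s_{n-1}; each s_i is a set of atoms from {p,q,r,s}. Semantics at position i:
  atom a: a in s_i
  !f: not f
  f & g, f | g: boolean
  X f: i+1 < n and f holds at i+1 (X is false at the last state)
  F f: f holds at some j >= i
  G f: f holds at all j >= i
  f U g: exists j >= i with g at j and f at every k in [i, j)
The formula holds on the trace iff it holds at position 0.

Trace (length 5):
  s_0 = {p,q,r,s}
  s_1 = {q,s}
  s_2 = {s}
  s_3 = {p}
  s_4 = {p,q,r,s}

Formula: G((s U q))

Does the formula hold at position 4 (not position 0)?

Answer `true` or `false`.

Answer: true

Derivation:
s_0={p,q,r,s}: G((s U q))=False (s U q)=True s=True q=True
s_1={q,s}: G((s U q))=False (s U q)=True s=True q=True
s_2={s}: G((s U q))=False (s U q)=False s=True q=False
s_3={p}: G((s U q))=False (s U q)=False s=False q=False
s_4={p,q,r,s}: G((s U q))=True (s U q)=True s=True q=True
Evaluating at position 4: result = True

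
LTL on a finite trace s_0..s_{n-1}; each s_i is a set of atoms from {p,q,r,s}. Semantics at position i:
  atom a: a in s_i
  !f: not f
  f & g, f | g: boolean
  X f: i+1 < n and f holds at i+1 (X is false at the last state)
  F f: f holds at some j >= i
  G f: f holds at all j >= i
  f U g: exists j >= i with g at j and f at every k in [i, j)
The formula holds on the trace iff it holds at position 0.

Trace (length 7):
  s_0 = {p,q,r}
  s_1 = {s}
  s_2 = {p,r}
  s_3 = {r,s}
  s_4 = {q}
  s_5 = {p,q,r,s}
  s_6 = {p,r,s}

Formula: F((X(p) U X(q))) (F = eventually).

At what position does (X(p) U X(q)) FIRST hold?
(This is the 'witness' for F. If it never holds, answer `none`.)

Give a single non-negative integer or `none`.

s_0={p,q,r}: (X(p) U X(q))=False X(p)=False p=True X(q)=False q=True
s_1={s}: (X(p) U X(q))=False X(p)=True p=False X(q)=False q=False
s_2={p,r}: (X(p) U X(q))=False X(p)=False p=True X(q)=False q=False
s_3={r,s}: (X(p) U X(q))=True X(p)=False p=False X(q)=True q=False
s_4={q}: (X(p) U X(q))=True X(p)=True p=False X(q)=True q=True
s_5={p,q,r,s}: (X(p) U X(q))=False X(p)=True p=True X(q)=False q=True
s_6={p,r,s}: (X(p) U X(q))=False X(p)=False p=True X(q)=False q=False
F((X(p) U X(q))) holds; first witness at position 3.

Answer: 3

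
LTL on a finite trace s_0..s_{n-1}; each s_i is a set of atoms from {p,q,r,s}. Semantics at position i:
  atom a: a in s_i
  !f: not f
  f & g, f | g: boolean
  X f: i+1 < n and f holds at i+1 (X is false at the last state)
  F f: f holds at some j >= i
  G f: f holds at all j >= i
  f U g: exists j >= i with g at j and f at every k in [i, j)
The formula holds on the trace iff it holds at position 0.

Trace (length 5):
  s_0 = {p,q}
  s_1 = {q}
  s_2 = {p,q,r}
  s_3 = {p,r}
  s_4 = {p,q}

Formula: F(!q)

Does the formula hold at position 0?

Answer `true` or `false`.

Answer: true

Derivation:
s_0={p,q}: F(!q)=True !q=False q=True
s_1={q}: F(!q)=True !q=False q=True
s_2={p,q,r}: F(!q)=True !q=False q=True
s_3={p,r}: F(!q)=True !q=True q=False
s_4={p,q}: F(!q)=False !q=False q=True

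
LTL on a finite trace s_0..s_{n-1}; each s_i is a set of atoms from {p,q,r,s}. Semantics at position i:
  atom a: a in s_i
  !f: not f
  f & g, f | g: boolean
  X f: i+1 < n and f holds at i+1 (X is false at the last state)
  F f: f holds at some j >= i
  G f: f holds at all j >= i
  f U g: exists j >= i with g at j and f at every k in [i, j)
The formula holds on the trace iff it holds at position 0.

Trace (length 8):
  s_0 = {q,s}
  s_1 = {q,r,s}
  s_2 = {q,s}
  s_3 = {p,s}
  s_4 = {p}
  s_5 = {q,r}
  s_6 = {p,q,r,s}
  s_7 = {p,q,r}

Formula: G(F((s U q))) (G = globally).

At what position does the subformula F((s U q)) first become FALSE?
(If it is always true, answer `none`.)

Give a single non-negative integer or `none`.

s_0={q,s}: F((s U q))=True (s U q)=True s=True q=True
s_1={q,r,s}: F((s U q))=True (s U q)=True s=True q=True
s_2={q,s}: F((s U q))=True (s U q)=True s=True q=True
s_3={p,s}: F((s U q))=True (s U q)=False s=True q=False
s_4={p}: F((s U q))=True (s U q)=False s=False q=False
s_5={q,r}: F((s U q))=True (s U q)=True s=False q=True
s_6={p,q,r,s}: F((s U q))=True (s U q)=True s=True q=True
s_7={p,q,r}: F((s U q))=True (s U q)=True s=False q=True
G(F((s U q))) holds globally = True
No violation — formula holds at every position.

Answer: none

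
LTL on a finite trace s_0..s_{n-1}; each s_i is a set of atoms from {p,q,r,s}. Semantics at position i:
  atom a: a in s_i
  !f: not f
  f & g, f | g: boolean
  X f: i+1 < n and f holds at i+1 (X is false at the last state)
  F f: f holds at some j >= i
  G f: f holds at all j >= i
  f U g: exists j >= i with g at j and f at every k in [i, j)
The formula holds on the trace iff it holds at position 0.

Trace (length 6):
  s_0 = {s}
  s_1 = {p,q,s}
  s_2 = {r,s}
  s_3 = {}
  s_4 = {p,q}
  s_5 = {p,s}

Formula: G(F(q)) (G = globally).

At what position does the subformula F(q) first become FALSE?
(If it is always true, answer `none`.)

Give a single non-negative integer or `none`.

s_0={s}: F(q)=True q=False
s_1={p,q,s}: F(q)=True q=True
s_2={r,s}: F(q)=True q=False
s_3={}: F(q)=True q=False
s_4={p,q}: F(q)=True q=True
s_5={p,s}: F(q)=False q=False
G(F(q)) holds globally = False
First violation at position 5.

Answer: 5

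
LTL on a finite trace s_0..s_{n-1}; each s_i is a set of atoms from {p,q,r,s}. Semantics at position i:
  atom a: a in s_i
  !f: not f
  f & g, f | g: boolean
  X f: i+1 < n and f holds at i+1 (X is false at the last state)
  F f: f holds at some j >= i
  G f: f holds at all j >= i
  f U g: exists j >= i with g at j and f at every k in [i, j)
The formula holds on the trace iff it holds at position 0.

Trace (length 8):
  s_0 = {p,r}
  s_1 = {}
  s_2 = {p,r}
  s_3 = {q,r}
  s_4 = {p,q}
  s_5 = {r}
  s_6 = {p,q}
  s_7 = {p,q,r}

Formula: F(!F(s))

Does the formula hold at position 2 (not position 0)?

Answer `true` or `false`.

Answer: true

Derivation:
s_0={p,r}: F(!F(s))=True !F(s)=True F(s)=False s=False
s_1={}: F(!F(s))=True !F(s)=True F(s)=False s=False
s_2={p,r}: F(!F(s))=True !F(s)=True F(s)=False s=False
s_3={q,r}: F(!F(s))=True !F(s)=True F(s)=False s=False
s_4={p,q}: F(!F(s))=True !F(s)=True F(s)=False s=False
s_5={r}: F(!F(s))=True !F(s)=True F(s)=False s=False
s_6={p,q}: F(!F(s))=True !F(s)=True F(s)=False s=False
s_7={p,q,r}: F(!F(s))=True !F(s)=True F(s)=False s=False
Evaluating at position 2: result = True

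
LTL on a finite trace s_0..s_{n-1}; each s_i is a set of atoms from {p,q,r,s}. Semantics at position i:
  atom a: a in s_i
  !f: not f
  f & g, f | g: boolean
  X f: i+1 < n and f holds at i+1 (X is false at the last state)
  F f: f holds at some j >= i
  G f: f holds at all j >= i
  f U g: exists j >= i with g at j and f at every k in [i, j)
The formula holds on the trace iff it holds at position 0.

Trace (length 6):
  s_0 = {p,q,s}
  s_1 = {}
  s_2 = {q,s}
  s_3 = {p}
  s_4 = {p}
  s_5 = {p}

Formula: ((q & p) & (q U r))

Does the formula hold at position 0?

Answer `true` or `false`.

Answer: false

Derivation:
s_0={p,q,s}: ((q & p) & (q U r))=False (q & p)=True q=True p=True (q U r)=False r=False
s_1={}: ((q & p) & (q U r))=False (q & p)=False q=False p=False (q U r)=False r=False
s_2={q,s}: ((q & p) & (q U r))=False (q & p)=False q=True p=False (q U r)=False r=False
s_3={p}: ((q & p) & (q U r))=False (q & p)=False q=False p=True (q U r)=False r=False
s_4={p}: ((q & p) & (q U r))=False (q & p)=False q=False p=True (q U r)=False r=False
s_5={p}: ((q & p) & (q U r))=False (q & p)=False q=False p=True (q U r)=False r=False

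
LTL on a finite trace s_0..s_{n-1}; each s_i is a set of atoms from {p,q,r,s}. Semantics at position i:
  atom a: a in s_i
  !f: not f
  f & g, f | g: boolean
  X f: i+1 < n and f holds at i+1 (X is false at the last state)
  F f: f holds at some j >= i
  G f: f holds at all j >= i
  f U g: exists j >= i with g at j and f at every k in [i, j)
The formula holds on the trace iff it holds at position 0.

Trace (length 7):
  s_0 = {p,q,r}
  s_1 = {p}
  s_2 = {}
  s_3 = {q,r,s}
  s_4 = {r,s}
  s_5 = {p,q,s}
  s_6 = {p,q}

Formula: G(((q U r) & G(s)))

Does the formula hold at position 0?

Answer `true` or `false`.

Answer: false

Derivation:
s_0={p,q,r}: G(((q U r) & G(s)))=False ((q U r) & G(s))=False (q U r)=True q=True r=True G(s)=False s=False
s_1={p}: G(((q U r) & G(s)))=False ((q U r) & G(s))=False (q U r)=False q=False r=False G(s)=False s=False
s_2={}: G(((q U r) & G(s)))=False ((q U r) & G(s))=False (q U r)=False q=False r=False G(s)=False s=False
s_3={q,r,s}: G(((q U r) & G(s)))=False ((q U r) & G(s))=False (q U r)=True q=True r=True G(s)=False s=True
s_4={r,s}: G(((q U r) & G(s)))=False ((q U r) & G(s))=False (q U r)=True q=False r=True G(s)=False s=True
s_5={p,q,s}: G(((q U r) & G(s)))=False ((q U r) & G(s))=False (q U r)=False q=True r=False G(s)=False s=True
s_6={p,q}: G(((q U r) & G(s)))=False ((q U r) & G(s))=False (q U r)=False q=True r=False G(s)=False s=False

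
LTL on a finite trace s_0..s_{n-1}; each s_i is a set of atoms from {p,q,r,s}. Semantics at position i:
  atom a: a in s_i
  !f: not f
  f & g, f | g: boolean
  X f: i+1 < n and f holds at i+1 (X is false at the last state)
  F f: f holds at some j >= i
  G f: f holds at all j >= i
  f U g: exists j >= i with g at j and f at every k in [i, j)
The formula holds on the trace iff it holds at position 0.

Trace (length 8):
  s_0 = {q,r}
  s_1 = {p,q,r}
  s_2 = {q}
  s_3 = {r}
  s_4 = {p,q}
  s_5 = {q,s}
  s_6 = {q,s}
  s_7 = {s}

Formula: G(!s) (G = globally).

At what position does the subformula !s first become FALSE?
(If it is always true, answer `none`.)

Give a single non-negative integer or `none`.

s_0={q,r}: !s=True s=False
s_1={p,q,r}: !s=True s=False
s_2={q}: !s=True s=False
s_3={r}: !s=True s=False
s_4={p,q}: !s=True s=False
s_5={q,s}: !s=False s=True
s_6={q,s}: !s=False s=True
s_7={s}: !s=False s=True
G(!s) holds globally = False
First violation at position 5.

Answer: 5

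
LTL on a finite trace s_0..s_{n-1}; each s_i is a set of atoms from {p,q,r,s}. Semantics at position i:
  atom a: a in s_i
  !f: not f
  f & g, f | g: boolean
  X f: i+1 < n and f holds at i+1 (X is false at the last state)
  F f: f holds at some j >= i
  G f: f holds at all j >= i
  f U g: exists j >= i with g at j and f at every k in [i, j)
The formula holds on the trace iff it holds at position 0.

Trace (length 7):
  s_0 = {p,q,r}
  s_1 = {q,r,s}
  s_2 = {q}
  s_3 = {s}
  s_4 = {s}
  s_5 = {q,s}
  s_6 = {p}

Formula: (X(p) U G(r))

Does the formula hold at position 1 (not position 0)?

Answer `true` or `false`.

Answer: false

Derivation:
s_0={p,q,r}: (X(p) U G(r))=False X(p)=False p=True G(r)=False r=True
s_1={q,r,s}: (X(p) U G(r))=False X(p)=False p=False G(r)=False r=True
s_2={q}: (X(p) U G(r))=False X(p)=False p=False G(r)=False r=False
s_3={s}: (X(p) U G(r))=False X(p)=False p=False G(r)=False r=False
s_4={s}: (X(p) U G(r))=False X(p)=False p=False G(r)=False r=False
s_5={q,s}: (X(p) U G(r))=False X(p)=True p=False G(r)=False r=False
s_6={p}: (X(p) U G(r))=False X(p)=False p=True G(r)=False r=False
Evaluating at position 1: result = False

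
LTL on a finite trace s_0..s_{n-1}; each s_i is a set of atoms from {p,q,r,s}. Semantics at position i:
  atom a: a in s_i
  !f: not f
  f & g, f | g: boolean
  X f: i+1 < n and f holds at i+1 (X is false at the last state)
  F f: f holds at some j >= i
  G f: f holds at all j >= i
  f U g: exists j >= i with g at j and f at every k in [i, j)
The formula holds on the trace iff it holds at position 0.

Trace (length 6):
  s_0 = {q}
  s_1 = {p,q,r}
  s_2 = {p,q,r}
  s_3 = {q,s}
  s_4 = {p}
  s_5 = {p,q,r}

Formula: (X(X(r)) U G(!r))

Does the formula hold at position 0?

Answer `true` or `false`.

s_0={q}: (X(X(r)) U G(!r))=False X(X(r))=True X(r)=True r=False G(!r)=False !r=True
s_1={p,q,r}: (X(X(r)) U G(!r))=False X(X(r))=False X(r)=True r=True G(!r)=False !r=False
s_2={p,q,r}: (X(X(r)) U G(!r))=False X(X(r))=False X(r)=False r=True G(!r)=False !r=False
s_3={q,s}: (X(X(r)) U G(!r))=False X(X(r))=True X(r)=False r=False G(!r)=False !r=True
s_4={p}: (X(X(r)) U G(!r))=False X(X(r))=False X(r)=True r=False G(!r)=False !r=True
s_5={p,q,r}: (X(X(r)) U G(!r))=False X(X(r))=False X(r)=False r=True G(!r)=False !r=False

Answer: false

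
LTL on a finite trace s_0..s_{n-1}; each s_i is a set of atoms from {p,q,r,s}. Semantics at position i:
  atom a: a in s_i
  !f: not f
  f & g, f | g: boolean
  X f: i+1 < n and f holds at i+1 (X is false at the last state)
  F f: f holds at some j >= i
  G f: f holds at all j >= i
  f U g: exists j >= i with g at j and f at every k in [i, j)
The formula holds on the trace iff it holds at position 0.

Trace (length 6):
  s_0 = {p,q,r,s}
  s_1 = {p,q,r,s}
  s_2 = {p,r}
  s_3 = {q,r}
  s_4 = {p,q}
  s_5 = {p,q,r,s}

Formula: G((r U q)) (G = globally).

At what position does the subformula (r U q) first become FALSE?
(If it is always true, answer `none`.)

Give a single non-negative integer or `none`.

Answer: none

Derivation:
s_0={p,q,r,s}: (r U q)=True r=True q=True
s_1={p,q,r,s}: (r U q)=True r=True q=True
s_2={p,r}: (r U q)=True r=True q=False
s_3={q,r}: (r U q)=True r=True q=True
s_4={p,q}: (r U q)=True r=False q=True
s_5={p,q,r,s}: (r U q)=True r=True q=True
G((r U q)) holds globally = True
No violation — formula holds at every position.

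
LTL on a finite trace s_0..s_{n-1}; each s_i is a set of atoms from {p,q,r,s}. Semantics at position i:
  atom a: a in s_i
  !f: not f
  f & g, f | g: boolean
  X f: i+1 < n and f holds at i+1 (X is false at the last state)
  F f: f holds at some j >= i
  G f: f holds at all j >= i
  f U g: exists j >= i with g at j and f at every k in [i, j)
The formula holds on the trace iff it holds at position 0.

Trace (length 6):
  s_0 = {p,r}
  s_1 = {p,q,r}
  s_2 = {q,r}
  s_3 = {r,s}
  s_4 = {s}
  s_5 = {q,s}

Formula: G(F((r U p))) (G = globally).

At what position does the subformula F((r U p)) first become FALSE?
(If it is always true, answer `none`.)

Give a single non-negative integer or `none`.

Answer: 2

Derivation:
s_0={p,r}: F((r U p))=True (r U p)=True r=True p=True
s_1={p,q,r}: F((r U p))=True (r U p)=True r=True p=True
s_2={q,r}: F((r U p))=False (r U p)=False r=True p=False
s_3={r,s}: F((r U p))=False (r U p)=False r=True p=False
s_4={s}: F((r U p))=False (r U p)=False r=False p=False
s_5={q,s}: F((r U p))=False (r U p)=False r=False p=False
G(F((r U p))) holds globally = False
First violation at position 2.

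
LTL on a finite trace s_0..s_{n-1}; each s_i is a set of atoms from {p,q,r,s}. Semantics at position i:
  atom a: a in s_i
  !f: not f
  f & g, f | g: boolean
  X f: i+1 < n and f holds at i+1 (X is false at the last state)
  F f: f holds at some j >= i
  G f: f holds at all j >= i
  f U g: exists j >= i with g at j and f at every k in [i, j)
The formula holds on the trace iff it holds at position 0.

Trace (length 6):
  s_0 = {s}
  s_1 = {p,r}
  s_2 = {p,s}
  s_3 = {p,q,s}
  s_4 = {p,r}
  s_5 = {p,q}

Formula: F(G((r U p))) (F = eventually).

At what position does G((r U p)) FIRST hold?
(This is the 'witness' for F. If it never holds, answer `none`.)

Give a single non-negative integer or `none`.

Answer: 1

Derivation:
s_0={s}: G((r U p))=False (r U p)=False r=False p=False
s_1={p,r}: G((r U p))=True (r U p)=True r=True p=True
s_2={p,s}: G((r U p))=True (r U p)=True r=False p=True
s_3={p,q,s}: G((r U p))=True (r U p)=True r=False p=True
s_4={p,r}: G((r U p))=True (r U p)=True r=True p=True
s_5={p,q}: G((r U p))=True (r U p)=True r=False p=True
F(G((r U p))) holds; first witness at position 1.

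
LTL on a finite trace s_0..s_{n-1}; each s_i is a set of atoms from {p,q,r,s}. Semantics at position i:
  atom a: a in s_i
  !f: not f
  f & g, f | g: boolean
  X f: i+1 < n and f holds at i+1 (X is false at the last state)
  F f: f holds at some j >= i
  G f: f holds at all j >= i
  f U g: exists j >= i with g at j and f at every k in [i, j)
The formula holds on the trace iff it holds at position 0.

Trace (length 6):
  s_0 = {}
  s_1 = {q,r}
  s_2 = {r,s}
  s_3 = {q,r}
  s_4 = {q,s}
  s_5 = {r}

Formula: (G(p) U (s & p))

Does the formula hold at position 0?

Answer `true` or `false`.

Answer: false

Derivation:
s_0={}: (G(p) U (s & p))=False G(p)=False p=False (s & p)=False s=False
s_1={q,r}: (G(p) U (s & p))=False G(p)=False p=False (s & p)=False s=False
s_2={r,s}: (G(p) U (s & p))=False G(p)=False p=False (s & p)=False s=True
s_3={q,r}: (G(p) U (s & p))=False G(p)=False p=False (s & p)=False s=False
s_4={q,s}: (G(p) U (s & p))=False G(p)=False p=False (s & p)=False s=True
s_5={r}: (G(p) U (s & p))=False G(p)=False p=False (s & p)=False s=False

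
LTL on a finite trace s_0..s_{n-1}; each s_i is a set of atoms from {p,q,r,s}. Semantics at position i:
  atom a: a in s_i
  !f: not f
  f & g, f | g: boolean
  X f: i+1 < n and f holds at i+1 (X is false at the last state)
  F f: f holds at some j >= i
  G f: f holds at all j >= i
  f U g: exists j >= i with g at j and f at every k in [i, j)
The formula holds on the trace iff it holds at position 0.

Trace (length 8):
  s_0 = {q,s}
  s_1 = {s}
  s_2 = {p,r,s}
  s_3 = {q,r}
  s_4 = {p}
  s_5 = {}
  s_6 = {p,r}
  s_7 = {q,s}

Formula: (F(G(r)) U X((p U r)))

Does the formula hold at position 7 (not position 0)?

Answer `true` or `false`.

Answer: false

Derivation:
s_0={q,s}: (F(G(r)) U X((p U r)))=False F(G(r))=False G(r)=False r=False X((p U r))=False (p U r)=False p=False
s_1={s}: (F(G(r)) U X((p U r)))=True F(G(r))=False G(r)=False r=False X((p U r))=True (p U r)=False p=False
s_2={p,r,s}: (F(G(r)) U X((p U r)))=True F(G(r))=False G(r)=False r=True X((p U r))=True (p U r)=True p=True
s_3={q,r}: (F(G(r)) U X((p U r)))=False F(G(r))=False G(r)=False r=True X((p U r))=False (p U r)=True p=False
s_4={p}: (F(G(r)) U X((p U r)))=False F(G(r))=False G(r)=False r=False X((p U r))=False (p U r)=False p=True
s_5={}: (F(G(r)) U X((p U r)))=True F(G(r))=False G(r)=False r=False X((p U r))=True (p U r)=False p=False
s_6={p,r}: (F(G(r)) U X((p U r)))=False F(G(r))=False G(r)=False r=True X((p U r))=False (p U r)=True p=True
s_7={q,s}: (F(G(r)) U X((p U r)))=False F(G(r))=False G(r)=False r=False X((p U r))=False (p U r)=False p=False
Evaluating at position 7: result = False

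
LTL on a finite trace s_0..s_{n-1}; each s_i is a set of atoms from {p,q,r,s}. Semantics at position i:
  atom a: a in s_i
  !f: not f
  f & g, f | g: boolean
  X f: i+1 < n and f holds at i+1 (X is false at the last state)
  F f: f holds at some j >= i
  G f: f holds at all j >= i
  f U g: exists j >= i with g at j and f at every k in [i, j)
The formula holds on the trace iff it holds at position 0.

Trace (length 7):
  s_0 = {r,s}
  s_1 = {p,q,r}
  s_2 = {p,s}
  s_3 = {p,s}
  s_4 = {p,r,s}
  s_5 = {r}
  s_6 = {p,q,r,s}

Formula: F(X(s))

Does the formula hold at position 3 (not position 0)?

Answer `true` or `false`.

s_0={r,s}: F(X(s))=True X(s)=False s=True
s_1={p,q,r}: F(X(s))=True X(s)=True s=False
s_2={p,s}: F(X(s))=True X(s)=True s=True
s_3={p,s}: F(X(s))=True X(s)=True s=True
s_4={p,r,s}: F(X(s))=True X(s)=False s=True
s_5={r}: F(X(s))=True X(s)=True s=False
s_6={p,q,r,s}: F(X(s))=False X(s)=False s=True
Evaluating at position 3: result = True

Answer: true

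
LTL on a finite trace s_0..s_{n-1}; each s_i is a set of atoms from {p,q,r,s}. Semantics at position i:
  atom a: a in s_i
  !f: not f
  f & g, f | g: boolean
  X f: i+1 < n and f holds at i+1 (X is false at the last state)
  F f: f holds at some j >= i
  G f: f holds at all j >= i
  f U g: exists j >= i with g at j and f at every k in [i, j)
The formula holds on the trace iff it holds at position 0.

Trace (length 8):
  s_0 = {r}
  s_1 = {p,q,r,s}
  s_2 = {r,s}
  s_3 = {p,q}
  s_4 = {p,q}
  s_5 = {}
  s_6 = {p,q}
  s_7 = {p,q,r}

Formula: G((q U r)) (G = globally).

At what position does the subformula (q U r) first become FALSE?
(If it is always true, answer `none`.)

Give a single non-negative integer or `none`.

s_0={r}: (q U r)=True q=False r=True
s_1={p,q,r,s}: (q U r)=True q=True r=True
s_2={r,s}: (q U r)=True q=False r=True
s_3={p,q}: (q U r)=False q=True r=False
s_4={p,q}: (q U r)=False q=True r=False
s_5={}: (q U r)=False q=False r=False
s_6={p,q}: (q U r)=True q=True r=False
s_7={p,q,r}: (q U r)=True q=True r=True
G((q U r)) holds globally = False
First violation at position 3.

Answer: 3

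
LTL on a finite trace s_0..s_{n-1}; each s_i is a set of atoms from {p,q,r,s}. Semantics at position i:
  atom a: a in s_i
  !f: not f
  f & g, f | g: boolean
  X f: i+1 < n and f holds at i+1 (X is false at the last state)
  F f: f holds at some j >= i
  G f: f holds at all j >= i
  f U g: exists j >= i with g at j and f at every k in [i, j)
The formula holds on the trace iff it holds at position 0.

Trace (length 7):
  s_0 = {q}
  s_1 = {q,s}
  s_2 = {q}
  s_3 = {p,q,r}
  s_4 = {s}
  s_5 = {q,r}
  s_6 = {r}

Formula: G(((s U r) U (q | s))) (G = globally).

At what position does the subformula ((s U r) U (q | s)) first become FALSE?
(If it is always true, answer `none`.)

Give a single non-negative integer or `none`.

s_0={q}: ((s U r) U (q | s))=True (s U r)=False s=False r=False (q | s)=True q=True
s_1={q,s}: ((s U r) U (q | s))=True (s U r)=False s=True r=False (q | s)=True q=True
s_2={q}: ((s U r) U (q | s))=True (s U r)=False s=False r=False (q | s)=True q=True
s_3={p,q,r}: ((s U r) U (q | s))=True (s U r)=True s=False r=True (q | s)=True q=True
s_4={s}: ((s U r) U (q | s))=True (s U r)=True s=True r=False (q | s)=True q=False
s_5={q,r}: ((s U r) U (q | s))=True (s U r)=True s=False r=True (q | s)=True q=True
s_6={r}: ((s U r) U (q | s))=False (s U r)=True s=False r=True (q | s)=False q=False
G(((s U r) U (q | s))) holds globally = False
First violation at position 6.

Answer: 6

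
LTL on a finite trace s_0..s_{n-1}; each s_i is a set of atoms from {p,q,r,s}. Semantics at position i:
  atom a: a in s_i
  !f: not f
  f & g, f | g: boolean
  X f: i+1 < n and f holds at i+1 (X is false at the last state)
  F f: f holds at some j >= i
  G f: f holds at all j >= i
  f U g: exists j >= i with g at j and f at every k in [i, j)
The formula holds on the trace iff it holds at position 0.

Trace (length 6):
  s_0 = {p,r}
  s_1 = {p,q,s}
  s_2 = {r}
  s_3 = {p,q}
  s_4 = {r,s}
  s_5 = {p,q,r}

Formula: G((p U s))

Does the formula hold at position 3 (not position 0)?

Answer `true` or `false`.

Answer: false

Derivation:
s_0={p,r}: G((p U s))=False (p U s)=True p=True s=False
s_1={p,q,s}: G((p U s))=False (p U s)=True p=True s=True
s_2={r}: G((p U s))=False (p U s)=False p=False s=False
s_3={p,q}: G((p U s))=False (p U s)=True p=True s=False
s_4={r,s}: G((p U s))=False (p U s)=True p=False s=True
s_5={p,q,r}: G((p U s))=False (p U s)=False p=True s=False
Evaluating at position 3: result = False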